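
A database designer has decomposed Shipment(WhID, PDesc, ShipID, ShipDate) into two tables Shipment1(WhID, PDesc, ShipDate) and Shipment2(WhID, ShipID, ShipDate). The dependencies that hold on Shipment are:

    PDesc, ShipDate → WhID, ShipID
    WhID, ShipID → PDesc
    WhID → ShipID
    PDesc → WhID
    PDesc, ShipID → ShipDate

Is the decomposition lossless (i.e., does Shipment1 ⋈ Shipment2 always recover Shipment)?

Yes

Common attributes: Shipment1 ∩ Shipment2 = {WhID, ShipDate}.
Closure of {WhID, ShipDate}: WhID → ShipID applies, adding ShipID; WhID, ShipID → PDesc applies, adding PDesc. So (WhID, ShipDate)⁺ = {WhID, PDesc, ShipID, ShipDate}.
This closure contains every attribute of Shipment1, so Shipment1 ∩ Shipment2 → Shipment1. The join is lossless.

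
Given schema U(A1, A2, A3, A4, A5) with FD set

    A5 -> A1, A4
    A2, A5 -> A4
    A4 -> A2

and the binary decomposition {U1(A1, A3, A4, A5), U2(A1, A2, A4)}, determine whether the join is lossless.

Yes

Common attributes: U1 ∩ U2 = {A1, A4}.
Closure of {A1, A4}: A4 → A2 applies, adding A2. So (A1, A4)⁺ = {A1, A2, A4}.
This closure contains every attribute of U2, so U1 ∩ U2 → U2. The join is lossless.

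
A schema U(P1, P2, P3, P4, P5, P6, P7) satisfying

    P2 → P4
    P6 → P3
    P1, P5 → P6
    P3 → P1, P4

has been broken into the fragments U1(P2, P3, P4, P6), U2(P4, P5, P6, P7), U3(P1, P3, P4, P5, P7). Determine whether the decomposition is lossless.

Chase test. Columns are P1, P2, P3, P4, P5, P6, P7; row i has aⱼ where attribute j ∈ Ui, else bᵢⱼ.
Initial tableau (one row per fragment):
  row 1: b11 a2 a3 a4 b15 a6 b17
  row 2: b21 b22 b23 a4 a5 a6 a7
  row 3: a1 b32 a3 a4 a5 b36 a7
Rows 1 and 2 agree on P6; apply P6→P3 and equate their P3 entries.
Rows 1 and 2 agree on P3; apply P3→P1, P4 and equate their P1, P4 entries.
Rows 1 and 3 agree on P3; apply P3→P1, P4 and equate their P1, P4 entries.
Rows 2 and 3 agree on P1, P5; apply P1, P5→P6 and equate their P6 entries.
No row becomes fully distinguished — the join is lossy.

No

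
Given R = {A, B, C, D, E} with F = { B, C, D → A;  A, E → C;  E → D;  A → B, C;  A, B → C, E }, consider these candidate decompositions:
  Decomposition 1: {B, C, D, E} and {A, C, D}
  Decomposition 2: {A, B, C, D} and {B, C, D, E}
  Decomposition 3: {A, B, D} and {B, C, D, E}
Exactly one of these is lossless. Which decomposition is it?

Decomposition 1: common = {C, D}, closure = {C, D} → lossy.
Decomposition 2: common = {B, C, D}, closure = {A, B, C, D, E} → lossless.
Decomposition 3: common = {B, D}, closure = {B, D} → lossy.

Decomposition 2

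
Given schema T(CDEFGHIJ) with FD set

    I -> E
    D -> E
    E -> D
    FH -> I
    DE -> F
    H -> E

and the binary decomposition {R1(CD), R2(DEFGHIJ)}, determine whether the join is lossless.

Common attributes: R1 ∩ R2 = {D}.
Closure of {D}: D → E applies, adding E; DE → F applies, adding F. So (D)⁺ = {DEF}.
The closure contains neither all of R1 = {CD} nor all of R2 = {DEFGHIJ}, so the common attributes are not a superkey of either fragment. The join is lossy.

No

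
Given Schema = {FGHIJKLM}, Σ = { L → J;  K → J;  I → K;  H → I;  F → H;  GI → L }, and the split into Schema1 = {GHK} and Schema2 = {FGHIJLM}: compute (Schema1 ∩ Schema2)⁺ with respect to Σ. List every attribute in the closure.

Schema1 ∩ Schema2 = {GH}.
H → I applies, adding I
GI → L applies, adding L
L → J applies, adding J
I → K applies, adding K
Closure: {GHIJKL}.

GHIJKL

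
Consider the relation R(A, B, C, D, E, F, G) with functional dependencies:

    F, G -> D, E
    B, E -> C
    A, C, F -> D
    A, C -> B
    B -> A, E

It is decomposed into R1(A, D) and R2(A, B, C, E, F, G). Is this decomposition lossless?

No

Common attributes: R1 ∩ R2 = {A}.
No dependency enlarges {A}, so (A)⁺ = {A}.
The closure contains neither all of R1 = {A, D} nor all of R2 = {A, B, C, E, F, G}, so the common attributes are not a superkey of either fragment. The join is lossy.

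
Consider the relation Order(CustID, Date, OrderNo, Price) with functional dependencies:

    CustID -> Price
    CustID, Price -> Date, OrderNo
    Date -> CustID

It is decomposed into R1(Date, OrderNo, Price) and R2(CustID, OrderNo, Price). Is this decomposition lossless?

No

Common attributes: R1 ∩ R2 = {OrderNo, Price}.
No dependency enlarges {OrderNo, Price}, so (OrderNo, Price)⁺ = {OrderNo, Price}.
The closure contains neither all of R1 = {Date, OrderNo, Price} nor all of R2 = {CustID, OrderNo, Price}, so the common attributes are not a superkey of either fragment. The join is lossy.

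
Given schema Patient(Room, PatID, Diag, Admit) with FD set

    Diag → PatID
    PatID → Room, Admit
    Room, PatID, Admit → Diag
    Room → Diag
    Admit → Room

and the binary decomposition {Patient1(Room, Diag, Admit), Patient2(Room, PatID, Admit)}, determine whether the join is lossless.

Yes

Common attributes: Patient1 ∩ Patient2 = {Room, Admit}.
Closure of {Room, Admit}: Room → Diag applies, adding Diag; Diag → PatID applies, adding PatID. So (Room, Admit)⁺ = {Room, PatID, Diag, Admit}.
This closure contains every attribute of Patient1, so Patient1 ∩ Patient2 → Patient1. The join is lossless.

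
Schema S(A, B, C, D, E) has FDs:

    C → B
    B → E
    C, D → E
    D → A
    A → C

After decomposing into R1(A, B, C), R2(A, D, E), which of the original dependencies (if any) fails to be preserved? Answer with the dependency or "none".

Check B → E: no single fragment contains all of {B, E}, and the restricted closure of {B} across the fragments never reaches {E}.
C → B is preserved.
C, D → E is preserved.
D → A is preserved.
A → C is preserved.

B → E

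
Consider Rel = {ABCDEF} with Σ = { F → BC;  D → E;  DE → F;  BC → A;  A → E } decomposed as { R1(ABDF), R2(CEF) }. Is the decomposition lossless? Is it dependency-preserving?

Lossless test: (F)⁺ = {ABCEF}, which contains all of one fragment — lossless.
Dependency preservation: the restricted closure of {BC} across the fragments never reaches {A}, so BC → A cannot be enforced without a join — not preserved.

lossless but not dependency-preserving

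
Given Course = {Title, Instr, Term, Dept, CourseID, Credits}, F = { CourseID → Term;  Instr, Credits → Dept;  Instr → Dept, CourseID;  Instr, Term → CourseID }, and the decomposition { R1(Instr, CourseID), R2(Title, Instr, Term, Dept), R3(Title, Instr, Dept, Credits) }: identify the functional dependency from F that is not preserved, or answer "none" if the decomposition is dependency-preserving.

Check CourseID → Term: no single fragment contains all of {Term, CourseID}, and the restricted closure of {CourseID} across the fragments never reaches {Term}.
Instr, Credits → Dept is preserved.
Instr → Dept, CourseID is preserved.
Instr, Term → CourseID is preserved.

CourseID → Term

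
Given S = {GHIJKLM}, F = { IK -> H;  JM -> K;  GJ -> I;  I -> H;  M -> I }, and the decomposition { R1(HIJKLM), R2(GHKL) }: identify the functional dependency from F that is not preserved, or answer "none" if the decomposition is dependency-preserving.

GJ -> I

Check GJ → I: no single fragment contains all of {GIJ}, and the restricted closure of {GJ} across the fragments never reaches {I}.
IK → H is preserved.
JM → K is preserved.
I → H is preserved.
M → I is preserved.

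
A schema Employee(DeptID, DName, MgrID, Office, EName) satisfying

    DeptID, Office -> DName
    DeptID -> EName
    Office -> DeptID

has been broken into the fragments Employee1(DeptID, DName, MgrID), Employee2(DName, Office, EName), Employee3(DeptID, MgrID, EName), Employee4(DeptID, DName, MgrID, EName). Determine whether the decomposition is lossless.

Chase test. Columns are DeptID, DName, MgrID, Office, EName; row i has aⱼ where attribute j ∈ Employeei, else bᵢⱼ.
Initial tableau (one row per fragment):
  row 1: a1 a2 a3 b14 b15
  row 2: b21 a2 b23 a4 a5
  row 3: a1 b32 a3 b34 a5
  row 4: a1 a2 a3 b44 a5
Rows 1 and 3 agree on DeptID; apply DeptID→EName and equate their EName entries.
No row becomes fully distinguished — the join is lossy.

No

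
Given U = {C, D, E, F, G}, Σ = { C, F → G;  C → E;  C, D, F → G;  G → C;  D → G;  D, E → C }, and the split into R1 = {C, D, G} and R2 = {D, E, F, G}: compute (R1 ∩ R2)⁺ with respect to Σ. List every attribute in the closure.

R1 ∩ R2 = {D, G}.
G → C applies, adding C
C → E applies, adding E
Closure: {C, D, E, G}.

C, D, E, G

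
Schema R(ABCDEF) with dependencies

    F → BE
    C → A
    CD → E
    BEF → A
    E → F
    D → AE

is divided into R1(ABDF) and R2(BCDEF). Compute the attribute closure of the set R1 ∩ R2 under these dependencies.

ABDEF

R1 ∩ R2 = {BDF}.
F → BE applies, adding E
BEF → A applies, adding A
Closure: {ABDEF}.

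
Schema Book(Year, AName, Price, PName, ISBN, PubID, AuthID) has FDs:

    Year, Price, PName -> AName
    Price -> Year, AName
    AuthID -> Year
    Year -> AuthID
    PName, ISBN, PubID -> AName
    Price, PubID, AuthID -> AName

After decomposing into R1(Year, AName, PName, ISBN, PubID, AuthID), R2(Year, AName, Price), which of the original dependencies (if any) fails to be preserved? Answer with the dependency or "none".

Year, Price, PName → AName: restricted closure across fragments reaches AName.
Price → Year, AName lies within R2.
AuthID → Year lies within R1.
Year → AuthID lies within R1.
PName, ISBN, PubID → AName lies within R1.
Price, PubID, AuthID → AName: restricted closure across fragments reaches AName.
Every dependency is enforceable on the fragments, so the decomposition is dependency-preserving.

none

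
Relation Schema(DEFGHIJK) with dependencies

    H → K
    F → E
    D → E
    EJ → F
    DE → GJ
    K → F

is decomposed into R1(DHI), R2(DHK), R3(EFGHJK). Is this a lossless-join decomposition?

No

Chase test. Columns are DEFGHIJK; row i has aⱼ where attribute j ∈ Ri, else bᵢⱼ.
Initial tableau (one row per fragment):
  row 1: a1 b12 b13 b14 a5 a6 b17 b18
  row 2: a1 b22 b23 b24 a5 b26 b27 a8
  row 3: b31 a2 a3 a4 a5 b36 a7 a8
Rows 1 and 2 agree on H; apply H→K and equate their K entries.
Rows 1 and 2 agree on D; apply D→E and equate their E entries.
Rows 1 and 2 agree on DE; apply DE→GJ and equate their GJ entries.
Rows 1 and 2 agree on K; apply K→F and equate their F entries.
Rows 1 and 3 agree on K; apply K→F and equate their F entries.
Rows 1 and 3 agree on F; apply F→E and equate their E entries.
No row becomes fully distinguished — the join is lossy.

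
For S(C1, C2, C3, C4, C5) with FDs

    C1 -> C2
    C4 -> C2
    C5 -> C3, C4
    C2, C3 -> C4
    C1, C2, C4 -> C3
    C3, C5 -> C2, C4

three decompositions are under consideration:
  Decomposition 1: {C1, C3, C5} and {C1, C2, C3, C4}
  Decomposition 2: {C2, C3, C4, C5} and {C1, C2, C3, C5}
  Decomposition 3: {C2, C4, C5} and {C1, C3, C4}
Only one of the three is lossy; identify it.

Decomposition 3

Decomposition 1: common = {C1, C3}, closure = {C1, C2, C3, C4} → lossless.
Decomposition 2: common = {C2, C3, C5}, closure = {C2, C3, C4, C5} → lossless.
Decomposition 3: common = {C4}, closure = {C2, C4} → lossy.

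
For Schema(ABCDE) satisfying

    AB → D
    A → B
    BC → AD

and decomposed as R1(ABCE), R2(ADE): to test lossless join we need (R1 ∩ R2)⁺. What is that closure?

ABDE

R1 ∩ R2 = {AE}.
A → B applies, adding B
AB → D applies, adding D
Closure: {ABDE}.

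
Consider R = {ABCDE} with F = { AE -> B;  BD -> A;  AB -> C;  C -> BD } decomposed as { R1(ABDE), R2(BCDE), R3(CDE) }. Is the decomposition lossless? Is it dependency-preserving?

Lossless test (chase): Rows 1 and 2 agree on BD; apply BD→A and equate their A entries. Rows 1 and 2 agree on AB; apply AB→C and equate their C entries. Rows 1 and 3 agree on C; apply C→BD and equate their BD entries. Rows 1 and 3 agree on BD; apply BD→A and equate their A entries. Row 1 is now all distinguished symbols — the join is lossless.
Dependency preservation: AB → C is not contained in any single fragment, but the restricted closure of its left-hand side across the fragments still reaches the right-hand side; the remaining FDs each lie inside some fragment. All dependencies are preserved.

lossless and dependency-preserving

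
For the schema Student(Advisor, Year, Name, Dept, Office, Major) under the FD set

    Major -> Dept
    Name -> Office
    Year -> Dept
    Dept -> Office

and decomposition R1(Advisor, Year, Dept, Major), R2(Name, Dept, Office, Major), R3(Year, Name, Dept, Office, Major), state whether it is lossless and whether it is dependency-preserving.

lossy but dependency-preserving

Lossless test (chase): Rows 1 and 2 agree on Dept; apply Dept→Office and equate their Office entries. No row becomes fully distinguished — the join is lossy.
Dependency preservation: every FD's attributes lie within a single fragment, so each can be enforced locally — preserved.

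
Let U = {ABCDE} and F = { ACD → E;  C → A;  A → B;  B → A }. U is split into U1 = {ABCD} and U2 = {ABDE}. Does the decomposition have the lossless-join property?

No

Common attributes: U1 ∩ U2 = {ABD}.
No dependency enlarges {ABD}, so (ABD)⁺ = {ABD}.
The closure contains neither all of U1 = {ABCD} nor all of U2 = {ABDE}, so the common attributes are not a superkey of either fragment. The join is lossy.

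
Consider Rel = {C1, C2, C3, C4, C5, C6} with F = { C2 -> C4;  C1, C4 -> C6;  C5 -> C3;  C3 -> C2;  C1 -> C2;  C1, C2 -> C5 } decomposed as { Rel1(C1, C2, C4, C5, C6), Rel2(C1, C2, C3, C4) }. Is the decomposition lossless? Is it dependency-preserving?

lossless but not dependency-preserving

Lossless test: (C1, C2, C4)⁺ = {C1, C2, C3, C4, C5, C6}, which contains all of one fragment — lossless.
Dependency preservation: the restricted closure of {C5} across the fragments never reaches {C3}, so C5 → C3 cannot be enforced without a join — not preserved.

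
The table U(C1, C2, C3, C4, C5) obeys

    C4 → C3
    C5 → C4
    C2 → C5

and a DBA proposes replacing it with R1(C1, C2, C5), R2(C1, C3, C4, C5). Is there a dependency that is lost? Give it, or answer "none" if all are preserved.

C4 → C3 lies within R2.
C5 → C4 lies within R2.
C2 → C5 lies within R1.
Every dependency is enforceable on the fragments, so the decomposition is dependency-preserving.

none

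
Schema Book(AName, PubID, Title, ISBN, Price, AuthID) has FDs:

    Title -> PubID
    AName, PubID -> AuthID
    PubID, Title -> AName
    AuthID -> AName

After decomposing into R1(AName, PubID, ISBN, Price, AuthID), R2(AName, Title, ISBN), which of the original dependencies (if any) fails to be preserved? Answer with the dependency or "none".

Check Title → PubID: no single fragment contains all of {PubID, Title}, and the restricted closure of {Title} across the fragments never reaches {PubID}.
AName, PubID → AuthID is preserved.
PubID, Title → AName is preserved.
AuthID → AName is preserved.

Title -> PubID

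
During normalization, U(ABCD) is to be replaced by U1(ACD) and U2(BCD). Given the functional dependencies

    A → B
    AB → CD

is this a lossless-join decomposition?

Common attributes: U1 ∩ U2 = {CD}.
No dependency enlarges {CD}, so (CD)⁺ = {CD}.
The closure contains neither all of U1 = {ACD} nor all of U2 = {BCD}, so the common attributes are not a superkey of either fragment. The join is lossy.

No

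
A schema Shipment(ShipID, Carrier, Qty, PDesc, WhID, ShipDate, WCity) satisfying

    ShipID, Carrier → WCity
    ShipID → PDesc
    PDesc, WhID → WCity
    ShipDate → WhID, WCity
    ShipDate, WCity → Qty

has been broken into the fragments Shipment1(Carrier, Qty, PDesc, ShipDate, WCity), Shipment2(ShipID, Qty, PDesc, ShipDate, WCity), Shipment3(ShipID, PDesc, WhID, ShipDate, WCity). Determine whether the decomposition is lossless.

Chase test. Columns are ShipID, Carrier, Qty, PDesc, WhID, ShipDate, WCity; row i has aⱼ where attribute j ∈ Shipmenti, else bᵢⱼ.
Initial tableau (one row per fragment):
  row 1: b11 a2 a3 a4 b15 a6 a7
  row 2: a1 b22 a3 a4 b25 a6 a7
  row 3: a1 b32 b33 a4 a5 a6 a7
Rows 1 and 2 agree on ShipDate; apply ShipDate→WhID, WCity and equate their WhID, WCity entries.
Rows 1 and 3 agree on ShipDate; apply ShipDate→WhID, WCity and equate their WhID, WCity entries.
Rows 1 and 3 agree on ShipDate, WCity; apply ShipDate, WCity→Qty and equate their Qty entries.
No row becomes fully distinguished — the join is lossy.

No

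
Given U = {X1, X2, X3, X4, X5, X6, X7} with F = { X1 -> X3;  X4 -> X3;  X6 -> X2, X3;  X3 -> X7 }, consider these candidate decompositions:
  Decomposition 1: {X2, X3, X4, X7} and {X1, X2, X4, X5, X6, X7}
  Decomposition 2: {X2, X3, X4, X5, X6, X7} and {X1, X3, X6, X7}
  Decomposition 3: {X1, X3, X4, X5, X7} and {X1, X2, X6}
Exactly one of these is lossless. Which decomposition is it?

Decomposition 1: common = {X2, X4, X7}, closure = {X2, X3, X4, X7} → lossless.
Decomposition 2: common = {X3, X6, X7}, closure = {X2, X3, X6, X7} → lossy.
Decomposition 3: common = {X1}, closure = {X1, X3, X7} → lossy.

Decomposition 1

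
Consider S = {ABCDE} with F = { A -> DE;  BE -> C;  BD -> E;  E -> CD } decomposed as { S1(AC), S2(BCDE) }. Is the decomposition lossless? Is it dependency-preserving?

Lossless test: (C)⁺ = {C}, which is a superkey of neither fragment — lossy.
Dependency preservation: the restricted closure of {A} across the fragments never reaches {DE}, so A → DE cannot be enforced without a join — not preserved.

lossy and not dependency-preserving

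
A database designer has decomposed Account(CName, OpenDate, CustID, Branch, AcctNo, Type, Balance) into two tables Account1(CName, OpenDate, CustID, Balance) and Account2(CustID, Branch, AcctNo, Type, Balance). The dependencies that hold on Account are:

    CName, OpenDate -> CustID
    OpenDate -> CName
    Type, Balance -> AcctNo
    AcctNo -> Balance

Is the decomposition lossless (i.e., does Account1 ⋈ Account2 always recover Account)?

Common attributes: Account1 ∩ Account2 = {CustID, Balance}.
No dependency enlarges {CustID, Balance}, so (CustID, Balance)⁺ = {CustID, Balance}.
The closure contains neither all of Account1 = {CName, OpenDate, CustID, Balance} nor all of Account2 = {CustID, Branch, AcctNo, Type, Balance}, so the common attributes are not a superkey of either fragment. The join is lossy.

No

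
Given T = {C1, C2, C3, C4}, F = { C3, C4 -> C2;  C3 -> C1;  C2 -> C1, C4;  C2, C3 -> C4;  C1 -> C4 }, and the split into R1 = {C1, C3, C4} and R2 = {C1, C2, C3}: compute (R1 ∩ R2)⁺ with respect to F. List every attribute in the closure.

R1 ∩ R2 = {C1, C3}.
C1 → C4 applies, adding C4
C3, C4 → C2 applies, adding C2
Closure: {C1, C2, C3, C4}.

C1, C2, C3, C4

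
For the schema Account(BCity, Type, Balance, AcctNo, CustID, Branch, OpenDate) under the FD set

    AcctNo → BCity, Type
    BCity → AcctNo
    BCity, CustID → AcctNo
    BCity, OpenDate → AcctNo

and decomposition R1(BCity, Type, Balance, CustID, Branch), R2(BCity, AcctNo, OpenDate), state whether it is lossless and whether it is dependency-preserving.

lossy but dependency-preserving

Lossless test: (BCity)⁺ = {BCity, Type, AcctNo}, which is a superkey of neither fragment — lossy.
Dependency preservation: AcctNo → BCity, Type; BCity, CustID → AcctNo are not contained in any single fragment, but the restricted closure of each left-hand side across the fragments still reaches the right-hand side; the remaining FDs each lie inside some fragment. All dependencies are preserved.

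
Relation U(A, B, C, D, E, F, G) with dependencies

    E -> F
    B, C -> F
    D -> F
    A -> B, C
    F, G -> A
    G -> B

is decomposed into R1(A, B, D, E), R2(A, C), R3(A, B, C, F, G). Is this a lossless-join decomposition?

No

Chase test. Columns are A, B, C, D, E, F, G; row i has aⱼ where attribute j ∈ Ri, else bᵢⱼ.
Initial tableau (one row per fragment):
  row 1: a1 a2 b13 a4 a5 b16 b17
  row 2: a1 b22 a3 b24 b25 b26 b27
  row 3: a1 a2 a3 b34 b35 a6 a7
Rows 1 and 2 agree on A; apply A→B, C and equate their B, C entries.
Rows 1 and 2 agree on B, C; apply B, C→F and equate their F entries.
Rows 1 and 3 agree on B, C; apply B, C→F and equate their F entries.
No row becomes fully distinguished — the join is lossy.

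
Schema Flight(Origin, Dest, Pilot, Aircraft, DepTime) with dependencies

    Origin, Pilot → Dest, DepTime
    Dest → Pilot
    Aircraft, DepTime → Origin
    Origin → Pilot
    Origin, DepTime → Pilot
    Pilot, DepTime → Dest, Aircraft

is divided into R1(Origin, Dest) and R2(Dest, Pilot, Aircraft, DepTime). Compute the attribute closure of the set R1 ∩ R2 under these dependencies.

R1 ∩ R2 = {Dest}.
Dest → Pilot applies, adding Pilot
Closure: {Dest, Pilot}.

Dest, Pilot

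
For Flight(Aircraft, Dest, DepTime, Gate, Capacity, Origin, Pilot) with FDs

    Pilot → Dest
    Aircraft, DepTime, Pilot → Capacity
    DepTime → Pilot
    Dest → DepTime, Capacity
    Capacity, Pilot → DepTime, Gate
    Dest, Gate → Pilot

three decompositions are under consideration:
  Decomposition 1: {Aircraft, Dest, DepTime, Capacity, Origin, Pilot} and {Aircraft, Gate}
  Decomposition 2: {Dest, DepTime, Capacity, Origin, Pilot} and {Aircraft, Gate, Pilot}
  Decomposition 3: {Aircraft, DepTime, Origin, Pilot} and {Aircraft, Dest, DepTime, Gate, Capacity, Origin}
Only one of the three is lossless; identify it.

Decomposition 3

Decomposition 1: common = {Aircraft}, closure = {Aircraft} → lossy.
Decomposition 2: common = {Pilot}, closure = {Dest, DepTime, Gate, Capacity, Pilot} → lossy.
Decomposition 3: common = {Aircraft, DepTime, Origin}, closure = {Aircraft, Dest, DepTime, Gate, Capacity, Origin, Pilot} → lossless.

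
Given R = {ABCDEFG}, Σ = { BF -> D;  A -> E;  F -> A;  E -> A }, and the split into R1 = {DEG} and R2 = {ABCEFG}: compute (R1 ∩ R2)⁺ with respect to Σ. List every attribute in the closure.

AEG

R1 ∩ R2 = {EG}.
E → A applies, adding A
Closure: {AEG}.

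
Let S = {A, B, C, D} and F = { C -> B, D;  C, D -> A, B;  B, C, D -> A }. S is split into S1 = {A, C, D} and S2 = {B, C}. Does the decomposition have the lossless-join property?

Yes

Common attributes: S1 ∩ S2 = {C}.
Closure of {C}: C → B, D applies, adding B, D; C, D → A, B applies, adding A. So (C)⁺ = {A, B, C, D}.
This closure contains every attribute of S1, so S1 ∩ S2 → S1. The join is lossless.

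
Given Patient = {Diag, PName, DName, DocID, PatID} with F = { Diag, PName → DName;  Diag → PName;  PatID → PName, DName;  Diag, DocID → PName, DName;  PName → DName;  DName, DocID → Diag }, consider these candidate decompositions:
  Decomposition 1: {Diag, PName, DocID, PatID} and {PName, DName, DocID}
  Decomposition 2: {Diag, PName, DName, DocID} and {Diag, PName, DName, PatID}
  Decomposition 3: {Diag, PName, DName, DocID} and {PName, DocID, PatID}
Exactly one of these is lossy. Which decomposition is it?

Decomposition 1: common = {PName, DocID}, closure = {Diag, PName, DName, DocID} → lossless.
Decomposition 2: common = {Diag, PName, DName}, closure = {Diag, PName, DName} → lossy.
Decomposition 3: common = {PName, DocID}, closure = {Diag, PName, DName, DocID} → lossless.

Decomposition 2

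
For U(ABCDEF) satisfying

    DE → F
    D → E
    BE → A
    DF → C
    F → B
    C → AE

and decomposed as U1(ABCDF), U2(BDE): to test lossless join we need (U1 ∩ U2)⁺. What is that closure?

U1 ∩ U2 = {BD}.
D → E applies, adding E
BE → A applies, adding A
DE → F applies, adding F
DF → C applies, adding C
Closure: {ABCDEF}.

ABCDEF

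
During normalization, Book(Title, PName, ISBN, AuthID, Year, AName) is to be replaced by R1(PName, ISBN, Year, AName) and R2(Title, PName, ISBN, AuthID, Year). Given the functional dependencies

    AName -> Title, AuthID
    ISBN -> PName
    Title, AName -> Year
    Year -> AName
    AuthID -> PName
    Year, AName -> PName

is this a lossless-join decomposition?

Yes

Common attributes: R1 ∩ R2 = {PName, ISBN, Year}.
Closure of {PName, ISBN, Year}: Year → AName applies, adding AName; AName → Title, AuthID applies, adding Title, AuthID. So (PName, ISBN, Year)⁺ = {Title, PName, ISBN, AuthID, Year, AName}.
This closure contains every attribute of R1, so R1 ∩ R2 → R1. The join is lossless.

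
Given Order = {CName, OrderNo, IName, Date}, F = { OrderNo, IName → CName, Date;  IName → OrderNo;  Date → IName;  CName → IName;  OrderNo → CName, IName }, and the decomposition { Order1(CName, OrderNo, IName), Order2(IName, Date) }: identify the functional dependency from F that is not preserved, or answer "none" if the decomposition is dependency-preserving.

OrderNo, IName → CName, Date: restricted closure across fragments reaches CName, Date.
IName → OrderNo lies within Order1.
Date → IName lies within Order2.
CName → IName lies within Order1.
OrderNo → CName, IName lies within Order1.
Every dependency is enforceable on the fragments, so the decomposition is dependency-preserving.

none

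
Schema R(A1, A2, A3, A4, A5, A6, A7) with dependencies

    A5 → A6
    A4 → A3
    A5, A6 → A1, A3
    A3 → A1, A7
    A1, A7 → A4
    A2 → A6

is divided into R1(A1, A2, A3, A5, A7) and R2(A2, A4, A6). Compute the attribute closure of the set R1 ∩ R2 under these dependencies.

R1 ∩ R2 = {A2}.
A2 → A6 applies, adding A6
Closure: {A2, A6}.

A2, A6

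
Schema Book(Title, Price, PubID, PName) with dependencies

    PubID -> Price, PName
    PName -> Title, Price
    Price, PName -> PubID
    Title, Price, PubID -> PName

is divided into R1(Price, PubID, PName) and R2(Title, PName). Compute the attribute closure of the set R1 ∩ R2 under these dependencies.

R1 ∩ R2 = {PName}.
PName → Title, Price applies, adding Title, Price
Price, PName → PubID applies, adding PubID
Closure: {Title, Price, PubID, PName}.

Title, Price, PubID, PName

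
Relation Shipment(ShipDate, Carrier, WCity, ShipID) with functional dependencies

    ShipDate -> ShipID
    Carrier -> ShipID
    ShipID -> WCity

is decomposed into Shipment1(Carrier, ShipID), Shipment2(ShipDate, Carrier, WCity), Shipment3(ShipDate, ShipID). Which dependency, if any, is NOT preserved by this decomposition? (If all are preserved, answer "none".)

Check ShipID → WCity: no single fragment contains all of {WCity, ShipID}, and the restricted closure of {ShipID} across the fragments never reaches {WCity}.
ShipDate → ShipID is preserved.
Carrier → ShipID is preserved.

ShipID -> WCity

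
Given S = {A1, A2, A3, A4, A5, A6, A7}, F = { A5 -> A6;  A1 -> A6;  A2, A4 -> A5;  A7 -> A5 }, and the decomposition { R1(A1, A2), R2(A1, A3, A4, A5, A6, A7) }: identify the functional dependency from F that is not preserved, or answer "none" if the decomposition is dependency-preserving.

Check A2, A4 → A5: no single fragment contains all of {A2, A4, A5}, and the restricted closure of {A2, A4} across the fragments never reaches {A5}.
A5 → A6 is preserved.
A1 → A6 is preserved.
A7 → A5 is preserved.

A2, A4 -> A5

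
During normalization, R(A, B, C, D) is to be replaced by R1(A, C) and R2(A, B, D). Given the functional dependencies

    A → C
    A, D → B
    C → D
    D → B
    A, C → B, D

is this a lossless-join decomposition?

Common attributes: R1 ∩ R2 = {A}.
Closure of {A}: A → C applies, adding C; C → D applies, adding D; D → B applies, adding B. So (A)⁺ = {A, B, C, D}.
This closure contains every attribute of R1, so R1 ∩ R2 → R1. The join is lossless.

Yes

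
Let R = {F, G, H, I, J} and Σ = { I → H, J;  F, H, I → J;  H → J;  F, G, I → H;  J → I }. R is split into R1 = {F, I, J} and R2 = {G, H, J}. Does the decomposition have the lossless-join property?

Common attributes: R1 ∩ R2 = {J}.
Closure of {J}: J → I applies, adding I; I → H, J applies, adding H. So (J)⁺ = {H, I, J}.
The closure contains neither all of R1 = {F, I, J} nor all of R2 = {G, H, J}, so the common attributes are not a superkey of either fragment. The join is lossy.

No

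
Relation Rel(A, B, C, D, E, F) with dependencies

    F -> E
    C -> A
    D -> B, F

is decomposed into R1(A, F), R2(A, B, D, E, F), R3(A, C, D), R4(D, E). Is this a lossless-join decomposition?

Yes

Chase test. Columns are A, B, C, D, E, F; row i has aⱼ where attribute j ∈ Ri, else bᵢⱼ.
Initial tableau (one row per fragment):
  row 1: a1 b12 b13 b14 b15 a6
  row 2: a1 a2 b23 a4 a5 a6
  row 3: a1 b32 a3 a4 b35 b36
  row 4: b41 b42 b43 a4 a5 b46
Rows 1 and 2 agree on F; apply F→E and equate their E entries.
Rows 2 and 3 agree on D; apply D→B, F and equate their B, F entries.
Rows 2 and 4 agree on D; apply D→B, F and equate their B, F entries.
Rows 1 and 3 agree on F; apply F→E and equate their E entries.
Row 3 is now all distinguished symbols — the join is lossless.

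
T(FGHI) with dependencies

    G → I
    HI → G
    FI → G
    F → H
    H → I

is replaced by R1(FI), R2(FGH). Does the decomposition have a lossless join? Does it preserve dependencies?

Lossless test: (F)⁺ = {FGHI}, which contains all of one fragment — lossless.
Dependency preservation: the restricted closure of {G} across the fragments never reaches {I}, so G → I cannot be enforced without a join — not preserved.

lossless but not dependency-preserving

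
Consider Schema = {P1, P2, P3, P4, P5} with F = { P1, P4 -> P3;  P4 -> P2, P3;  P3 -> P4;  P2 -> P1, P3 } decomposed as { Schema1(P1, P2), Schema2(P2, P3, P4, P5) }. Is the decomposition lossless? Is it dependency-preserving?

lossless and dependency-preserving

Lossless test: (P2)⁺ = {P1, P2, P3, P4}, which contains all of one fragment — lossless.
Dependency preservation: P1, P4 → P3; P2 → P1, P3 are not contained in any single fragment, but the restricted closure of each left-hand side across the fragments still reaches the right-hand side; the remaining FDs each lie inside some fragment. All dependencies are preserved.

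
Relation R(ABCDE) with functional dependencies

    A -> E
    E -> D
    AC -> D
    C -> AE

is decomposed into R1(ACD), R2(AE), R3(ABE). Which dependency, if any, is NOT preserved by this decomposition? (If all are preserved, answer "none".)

Check E → D: no single fragment contains all of {DE}, and the restricted closure of {E} across the fragments never reaches {D}.
A → E is preserved.
AC → D is preserved.
C → AE is preserved.

E -> D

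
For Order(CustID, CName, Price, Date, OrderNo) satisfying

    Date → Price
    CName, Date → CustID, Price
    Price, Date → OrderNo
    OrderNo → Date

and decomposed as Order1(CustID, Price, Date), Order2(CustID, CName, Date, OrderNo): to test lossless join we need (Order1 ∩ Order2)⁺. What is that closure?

Order1 ∩ Order2 = {CustID, Date}.
Date → Price applies, adding Price
Price, Date → OrderNo applies, adding OrderNo
Closure: {CustID, Price, Date, OrderNo}.

CustID, Price, Date, OrderNo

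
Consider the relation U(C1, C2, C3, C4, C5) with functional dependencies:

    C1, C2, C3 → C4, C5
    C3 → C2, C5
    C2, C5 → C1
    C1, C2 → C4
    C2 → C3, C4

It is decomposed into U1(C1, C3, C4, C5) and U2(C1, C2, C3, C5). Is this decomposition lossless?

Yes

Common attributes: U1 ∩ U2 = {C1, C3, C5}.
Closure of {C1, C3, C5}: C3 → C2, C5 applies, adding C2; C1, C2 → C4 applies, adding C4. So (C1, C3, C5)⁺ = {C1, C2, C3, C4, C5}.
This closure contains every attribute of U1, so U1 ∩ U2 → U1. The join is lossless.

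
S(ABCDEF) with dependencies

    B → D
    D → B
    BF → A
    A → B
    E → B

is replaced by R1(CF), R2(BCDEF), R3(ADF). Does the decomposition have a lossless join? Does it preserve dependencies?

lossless and dependency-preserving

Lossless test (chase): Rows 2 and 3 agree on D; apply D→B and equate their B entries. Rows 2 and 3 agree on BF; apply BF→A and equate their A entries. Row 2 is now all distinguished symbols — the join is lossless.
Dependency preservation: BF → A; A → B are not contained in any single fragment, but the restricted closure of each left-hand side across the fragments still reaches the right-hand side; the remaining FDs each lie inside some fragment. All dependencies are preserved.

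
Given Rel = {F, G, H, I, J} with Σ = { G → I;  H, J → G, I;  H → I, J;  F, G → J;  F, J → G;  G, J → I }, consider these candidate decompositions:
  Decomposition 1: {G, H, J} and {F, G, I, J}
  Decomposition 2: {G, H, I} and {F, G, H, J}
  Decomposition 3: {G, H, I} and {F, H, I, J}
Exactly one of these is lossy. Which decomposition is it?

Decomposition 1

Decomposition 1: common = {G, J}, closure = {G, I, J} → lossy.
Decomposition 2: common = {G, H}, closure = {G, H, I, J} → lossless.
Decomposition 3: common = {H, I}, closure = {G, H, I, J} → lossless.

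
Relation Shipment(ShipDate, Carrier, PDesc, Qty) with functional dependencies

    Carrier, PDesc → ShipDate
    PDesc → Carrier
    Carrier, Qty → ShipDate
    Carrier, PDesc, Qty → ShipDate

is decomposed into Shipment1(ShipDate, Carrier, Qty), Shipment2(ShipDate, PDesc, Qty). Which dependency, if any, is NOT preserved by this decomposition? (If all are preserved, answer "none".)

Check PDesc → Carrier: no single fragment contains all of {Carrier, PDesc}, and the restricted closure of {PDesc} across the fragments never reaches {Carrier}.
Carrier, PDesc → ShipDate is preserved.
Carrier, Qty → ShipDate is preserved.
Carrier, PDesc, Qty → ShipDate is preserved.

PDesc → Carrier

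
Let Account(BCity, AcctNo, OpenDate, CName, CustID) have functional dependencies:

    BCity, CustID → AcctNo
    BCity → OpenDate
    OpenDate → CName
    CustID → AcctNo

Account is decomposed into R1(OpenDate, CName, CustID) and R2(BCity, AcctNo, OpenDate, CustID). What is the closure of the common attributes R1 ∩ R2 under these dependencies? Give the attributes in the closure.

AcctNo, OpenDate, CName, CustID

R1 ∩ R2 = {OpenDate, CustID}.
OpenDate → CName applies, adding CName
CustID → AcctNo applies, adding AcctNo
Closure: {AcctNo, OpenDate, CName, CustID}.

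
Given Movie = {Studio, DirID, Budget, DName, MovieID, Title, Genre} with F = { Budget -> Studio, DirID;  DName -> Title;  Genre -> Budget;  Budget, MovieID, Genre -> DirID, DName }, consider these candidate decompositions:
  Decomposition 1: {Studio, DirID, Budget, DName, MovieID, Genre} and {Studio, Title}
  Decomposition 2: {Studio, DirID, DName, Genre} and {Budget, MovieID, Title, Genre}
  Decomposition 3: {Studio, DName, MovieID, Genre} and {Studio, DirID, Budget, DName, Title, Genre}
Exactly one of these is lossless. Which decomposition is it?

Decomposition 1: common = {Studio}, closure = {Studio} → lossy.
Decomposition 2: common = {Genre}, closure = {Studio, DirID, Budget, Genre} → lossy.
Decomposition 3: common = {Studio, DName, Genre}, closure = {Studio, DirID, Budget, DName, Title, Genre} → lossless.

Decomposition 3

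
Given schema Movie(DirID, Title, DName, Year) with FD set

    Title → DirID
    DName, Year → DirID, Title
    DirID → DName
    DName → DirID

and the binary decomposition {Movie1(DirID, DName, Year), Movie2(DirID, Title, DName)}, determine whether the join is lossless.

Common attributes: Movie1 ∩ Movie2 = {DirID, DName}.
No dependency enlarges {DirID, DName}, so (DirID, DName)⁺ = {DirID, DName}.
The closure contains neither all of Movie1 = {DirID, DName, Year} nor all of Movie2 = {DirID, Title, DName}, so the common attributes are not a superkey of either fragment. The join is lossy.

No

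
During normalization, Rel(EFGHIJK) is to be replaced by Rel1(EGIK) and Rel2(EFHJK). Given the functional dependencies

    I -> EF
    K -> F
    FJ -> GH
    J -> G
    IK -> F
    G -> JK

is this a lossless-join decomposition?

Common attributes: Rel1 ∩ Rel2 = {EK}.
Closure of {EK}: K → F applies, adding F. So (EK)⁺ = {EFK}.
The closure contains neither all of Rel1 = {EGIK} nor all of Rel2 = {EFHJK}, so the common attributes are not a superkey of either fragment. The join is lossy.

No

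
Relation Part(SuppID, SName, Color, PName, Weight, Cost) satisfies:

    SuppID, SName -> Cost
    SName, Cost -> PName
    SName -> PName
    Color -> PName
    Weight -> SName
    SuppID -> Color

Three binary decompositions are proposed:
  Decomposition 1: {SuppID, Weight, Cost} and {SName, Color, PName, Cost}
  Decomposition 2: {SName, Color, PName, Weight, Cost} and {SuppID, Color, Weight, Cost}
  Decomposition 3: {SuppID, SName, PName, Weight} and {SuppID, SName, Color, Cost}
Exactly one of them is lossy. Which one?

Decomposition 1: common = {Cost}, closure = {Cost} → lossy.
Decomposition 2: common = {Color, Weight, Cost}, closure = {SName, Color, PName, Weight, Cost} → lossless.
Decomposition 3: common = {SuppID, SName}, closure = {SuppID, SName, Color, PName, Cost} → lossless.

Decomposition 1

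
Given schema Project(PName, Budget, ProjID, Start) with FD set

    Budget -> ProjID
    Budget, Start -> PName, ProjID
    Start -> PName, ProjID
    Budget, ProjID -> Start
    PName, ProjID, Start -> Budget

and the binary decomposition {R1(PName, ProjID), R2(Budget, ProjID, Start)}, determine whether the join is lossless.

No

Common attributes: R1 ∩ R2 = {ProjID}.
No dependency enlarges {ProjID}, so (ProjID)⁺ = {ProjID}.
The closure contains neither all of R1 = {PName, ProjID} nor all of R2 = {Budget, ProjID, Start}, so the common attributes are not a superkey of either fragment. The join is lossy.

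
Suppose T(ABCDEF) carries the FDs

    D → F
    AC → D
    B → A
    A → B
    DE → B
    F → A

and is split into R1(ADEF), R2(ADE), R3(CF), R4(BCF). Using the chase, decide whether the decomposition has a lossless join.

No

Chase test. Columns are ABCDEF; row i has aⱼ where attribute j ∈ Ri, else bᵢⱼ.
Initial tableau (one row per fragment):
  row 1: a1 b12 b13 a4 a5 a6
  row 2: a1 b22 b23 a4 a5 b26
  row 3: b31 b32 a3 b34 b35 a6
  row 4: b41 a2 a3 b44 b45 a6
Rows 1 and 2 agree on D; apply D→F and equate their F entries.
Rows 1 and 2 agree on A; apply A→B and equate their B entries.
Rows 1 and 3 agree on F; apply F→A and equate their A entries.
Rows 1 and 4 agree on F; apply F→A and equate their A entries.
Rows 3 and 4 agree on AC; apply AC→D and equate their D entries.
Rows 1 and 3 agree on A; apply A→B and equate their B entries.
Rows 1 and 4 agree on A; apply A→B and equate their B entries.
No row becomes fully distinguished — the join is lossy.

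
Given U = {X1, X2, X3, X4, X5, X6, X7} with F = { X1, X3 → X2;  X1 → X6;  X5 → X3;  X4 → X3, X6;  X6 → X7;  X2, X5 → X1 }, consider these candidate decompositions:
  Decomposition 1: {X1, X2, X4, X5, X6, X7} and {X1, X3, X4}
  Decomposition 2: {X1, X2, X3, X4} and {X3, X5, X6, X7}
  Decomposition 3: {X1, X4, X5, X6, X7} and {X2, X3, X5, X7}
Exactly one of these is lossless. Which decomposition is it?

Decomposition 1

Decomposition 1: common = {X1, X4}, closure = {X1, X2, X3, X4, X6, X7} → lossless.
Decomposition 2: common = {X3}, closure = {X3} → lossy.
Decomposition 3: common = {X5, X7}, closure = {X3, X5, X7} → lossy.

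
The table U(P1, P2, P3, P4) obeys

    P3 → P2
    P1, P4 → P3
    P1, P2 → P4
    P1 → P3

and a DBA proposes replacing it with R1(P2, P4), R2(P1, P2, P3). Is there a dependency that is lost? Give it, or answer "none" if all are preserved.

Check P1, P2 → P4: no single fragment contains all of {P1, P2, P4}, and the restricted closure of {P1, P2} across the fragments never reaches {P4}.
P3 → P2 is preserved.
P1, P4 → P3 is preserved.
P1 → P3 is preserved.

P1, P2 → P4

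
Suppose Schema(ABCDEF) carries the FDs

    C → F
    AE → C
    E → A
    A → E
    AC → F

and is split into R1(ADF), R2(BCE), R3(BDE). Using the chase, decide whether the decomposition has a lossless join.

Chase test. Columns are ABCDEF; row i has aⱼ where attribute j ∈ Ri, else bᵢⱼ.
Initial tableau (one row per fragment):
  row 1: a1 b12 b13 a4 b15 a6
  row 2: b21 a2 a3 b24 a5 b26
  row 3: b31 a2 b33 a4 a5 b36
Rows 2 and 3 agree on E; apply E→A and equate their A entries.
Rows 2 and 3 agree on AE; apply AE→C and equate their C entries.
Rows 2 and 3 agree on AC; apply AC→F and equate their F entries.
No row becomes fully distinguished — the join is lossy.

No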